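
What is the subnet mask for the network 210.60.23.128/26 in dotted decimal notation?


/26 means 26 network bits, 6 host bits
Binary: 11111111111111111111111111000000
Mask: 255.255.255.192


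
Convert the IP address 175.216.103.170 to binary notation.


175 = 10101111
216 = 11011000
103 = 01100111
170 = 10101010
Binary: 10101111.11011000.01100111.10101010


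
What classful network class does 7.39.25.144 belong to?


First octet: 7
Binary: 00000111
0xxxxxxx -> Class A (1-126)
Class A, default mask 255.0.0.0 (/8)


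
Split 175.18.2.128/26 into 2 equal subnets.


New prefix = 26 + 1 = 27
Each subnet has 32 addresses
  175.18.2.128/27
  175.18.2.160/27
Subnets: 175.18.2.128/27, 175.18.2.160/27


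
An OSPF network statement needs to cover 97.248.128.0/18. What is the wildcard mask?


Subnet mask: 255.255.192.0
Wildcard = 255.255.255.255 - subnet mask
255 - 255 = 0
255 - 255 = 0
255 - 192 = 63
255 - 0 = 255
Wildcard: 0.0.63.255


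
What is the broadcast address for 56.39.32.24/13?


Network: 56.32.0.0/13
Host bits = 19
Set all host bits to 1:
Broadcast: 56.39.255.255


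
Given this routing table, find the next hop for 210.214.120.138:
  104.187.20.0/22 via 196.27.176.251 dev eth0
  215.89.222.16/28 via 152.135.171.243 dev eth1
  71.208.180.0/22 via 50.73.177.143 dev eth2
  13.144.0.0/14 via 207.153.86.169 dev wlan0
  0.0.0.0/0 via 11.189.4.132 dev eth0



Longest prefix match for 210.214.120.138:
  /22 104.187.20.0: no
  /28 215.89.222.16: no
  /22 71.208.180.0: no
  /14 13.144.0.0: no
  /0 0.0.0.0: MATCH
Selected: next-hop 11.189.4.132 via eth0 (matched /0)


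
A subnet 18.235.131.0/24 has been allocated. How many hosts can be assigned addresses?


Host bits = 32 - 24 = 8
Total addresses = 2^8 = 256
Usable = total - 2 (network and broadcast)
Usable hosts: 254


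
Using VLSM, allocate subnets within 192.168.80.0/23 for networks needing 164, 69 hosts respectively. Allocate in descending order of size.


164 hosts -> /24 (254 usable): 192.168.80.0/24
69 hosts -> /25 (126 usable): 192.168.81.0/25
Allocation: 192.168.80.0/24 (164 hosts, 254 usable); 192.168.81.0/25 (69 hosts, 126 usable)


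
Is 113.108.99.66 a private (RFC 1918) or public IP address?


RFC 1918 private ranges:
  10.0.0.0/8 (10.0.0.0 - 10.255.255.255)
  172.16.0.0/12 (172.16.0.0 - 172.31.255.255)
  192.168.0.0/16 (192.168.0.0 - 192.168.255.255)
Public (not in any RFC 1918 range)


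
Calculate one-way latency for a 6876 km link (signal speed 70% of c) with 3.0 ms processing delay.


Speed = 0.7 * 3e5 km/s = 210000 km/s
Propagation delay = 6876 / 210000 = 0.0327 s = 32.7429 ms
Processing delay = 3.0 ms
Total one-way latency = 35.7429 ms


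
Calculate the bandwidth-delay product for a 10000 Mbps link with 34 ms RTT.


BDP = bandwidth * RTT
= 10000 Mbps * 34 ms
= 10000 * 1e6 * 34 / 1000 bits
= 340000000 bits
= 42500000 bytes
= 41503.9062 KB
BDP = 340000000 bits (42500000 bytes)


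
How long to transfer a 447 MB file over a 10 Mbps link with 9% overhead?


Effective throughput = 10 * (1 - 9/100) = 9.1 Mbps
File size in Mb = 447 * 8 = 3576 Mb
Time = 3576 / 9.1
Time = 392.967 seconds


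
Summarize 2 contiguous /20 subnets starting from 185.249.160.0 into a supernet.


Original prefix: /20
Number of subnets: 2 = 2^1
New prefix = 20 - 1 = 19
Supernet: 185.249.160.0/19


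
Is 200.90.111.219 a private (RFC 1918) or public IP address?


RFC 1918 private ranges:
  10.0.0.0/8 (10.0.0.0 - 10.255.255.255)
  172.16.0.0/12 (172.16.0.0 - 172.31.255.255)
  192.168.0.0/16 (192.168.0.0 - 192.168.255.255)
Public (not in any RFC 1918 range)


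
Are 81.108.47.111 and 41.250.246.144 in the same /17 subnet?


Mask: 255.255.128.0
81.108.47.111 AND mask = 81.108.0.0
41.250.246.144 AND mask = 41.250.128.0
No, different subnets (81.108.0.0 vs 41.250.128.0)


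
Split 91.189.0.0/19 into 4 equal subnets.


New prefix = 19 + 2 = 21
Each subnet has 2048 addresses
  91.189.0.0/21
  91.189.8.0/21
  91.189.16.0/21
  91.189.24.0/21
Subnets: 91.189.0.0/21, 91.189.8.0/21, 91.189.16.0/21, 91.189.24.0/21


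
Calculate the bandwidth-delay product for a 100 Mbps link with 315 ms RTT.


BDP = bandwidth * RTT
= 100 Mbps * 315 ms
= 100 * 1e6 * 315 / 1000 bits
= 31500000 bits
= 3937500 bytes
= 3845.2148 KB
BDP = 31500000 bits (3937500 bytes)


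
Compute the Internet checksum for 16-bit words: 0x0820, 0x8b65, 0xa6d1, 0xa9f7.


Sum all words (with carry folding):
+ 0x0820 = 0x0820
+ 0x8b65 = 0x9385
+ 0xa6d1 = 0x3a57
+ 0xa9f7 = 0xe44e
One's complement: ~0xe44e
Checksum = 0x1bb1


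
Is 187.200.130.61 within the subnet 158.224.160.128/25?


Subnet network: 158.224.160.128
Test IP AND mask: 187.200.130.0
No, 187.200.130.61 is not in 158.224.160.128/25


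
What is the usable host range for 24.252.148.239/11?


Network: 24.224.0.0
Broadcast: 24.255.255.255
First usable = network + 1
Last usable = broadcast - 1
Range: 24.224.0.1 to 24.255.255.254


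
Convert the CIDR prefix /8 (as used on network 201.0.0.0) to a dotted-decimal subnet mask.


/8 means 8 network bits, 24 host bits
Binary: 11111111000000000000000000000000
Mask: 255.0.0.0


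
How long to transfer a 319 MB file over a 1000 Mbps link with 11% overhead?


Effective throughput = 1000 * (1 - 11/100) = 890 Mbps
File size in Mb = 319 * 8 = 2552 Mb
Time = 2552 / 890
Time = 2.8674 seconds


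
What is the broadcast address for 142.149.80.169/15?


Network: 142.148.0.0/15
Host bits = 17
Set all host bits to 1:
Broadcast: 142.149.255.255


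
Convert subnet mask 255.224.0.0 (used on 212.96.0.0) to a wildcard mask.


Subnet mask: 255.224.0.0
Wildcard = 255.255.255.255 - subnet mask
255 - 255 = 0
255 - 224 = 31
255 - 0 = 255
255 - 0 = 255
Wildcard: 0.31.255.255


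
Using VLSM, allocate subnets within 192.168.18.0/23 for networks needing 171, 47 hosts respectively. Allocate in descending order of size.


171 hosts -> /24 (254 usable): 192.168.18.0/24
47 hosts -> /26 (62 usable): 192.168.19.0/26
Allocation: 192.168.18.0/24 (171 hosts, 254 usable); 192.168.19.0/26 (47 hosts, 62 usable)


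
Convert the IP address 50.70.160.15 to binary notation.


50 = 00110010
70 = 01000110
160 = 10100000
15 = 00001111
Binary: 00110010.01000110.10100000.00001111


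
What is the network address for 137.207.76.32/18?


IP:   10001001.11001111.01001100.00100000
Mask: 11111111.11111111.11000000.00000000
AND operation:
Net:  10001001.11001111.01000000.00000000
Network: 137.207.64.0/18


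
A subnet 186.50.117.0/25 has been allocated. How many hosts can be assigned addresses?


Host bits = 32 - 25 = 7
Total addresses = 2^7 = 128
Usable = total - 2 (network and broadcast)
Usable hosts: 126


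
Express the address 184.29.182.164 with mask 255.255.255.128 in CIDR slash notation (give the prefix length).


Binary: 11111111.11111111.11111111.10000000
Count leading 1s
Prefix: /25


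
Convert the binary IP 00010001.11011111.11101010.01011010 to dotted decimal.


00010001 = 17
11011111 = 223
11101010 = 234
01011010 = 90
IP: 17.223.234.90


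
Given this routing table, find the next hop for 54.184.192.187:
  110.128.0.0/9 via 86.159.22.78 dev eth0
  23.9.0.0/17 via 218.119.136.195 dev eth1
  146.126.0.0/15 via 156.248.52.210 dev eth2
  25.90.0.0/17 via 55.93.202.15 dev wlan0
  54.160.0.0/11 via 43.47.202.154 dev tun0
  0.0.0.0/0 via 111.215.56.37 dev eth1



Longest prefix match for 54.184.192.187:
  /9 110.128.0.0: no
  /17 23.9.0.0: no
  /15 146.126.0.0: no
  /17 25.90.0.0: no
  /11 54.160.0.0: MATCH
  /0 0.0.0.0: MATCH
Selected: next-hop 43.47.202.154 via tun0 (matched /11)


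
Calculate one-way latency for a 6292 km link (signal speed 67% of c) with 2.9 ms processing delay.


Speed = 0.67 * 3e5 km/s = 201000 km/s
Propagation delay = 6292 / 201000 = 0.0313 s = 31.3035 ms
Processing delay = 2.9 ms
Total one-way latency = 34.2035 ms


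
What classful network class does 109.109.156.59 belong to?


First octet: 109
Binary: 01101101
0xxxxxxx -> Class A (1-126)
Class A, default mask 255.0.0.0 (/8)


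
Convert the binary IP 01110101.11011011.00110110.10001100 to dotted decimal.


01110101 = 117
11011011 = 219
00110110 = 54
10001100 = 140
IP: 117.219.54.140


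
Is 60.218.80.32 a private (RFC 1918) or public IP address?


RFC 1918 private ranges:
  10.0.0.0/8 (10.0.0.0 - 10.255.255.255)
  172.16.0.0/12 (172.16.0.0 - 172.31.255.255)
  192.168.0.0/16 (192.168.0.0 - 192.168.255.255)
Public (not in any RFC 1918 range)


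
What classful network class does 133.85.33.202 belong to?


First octet: 133
Binary: 10000101
10xxxxxx -> Class B (128-191)
Class B, default mask 255.255.0.0 (/16)


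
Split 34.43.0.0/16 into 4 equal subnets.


New prefix = 16 + 2 = 18
Each subnet has 16384 addresses
  34.43.0.0/18
  34.43.64.0/18
  34.43.128.0/18
  34.43.192.0/18
Subnets: 34.43.0.0/18, 34.43.64.0/18, 34.43.128.0/18, 34.43.192.0/18


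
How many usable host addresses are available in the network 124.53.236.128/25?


Host bits = 32 - 25 = 7
Total addresses = 2^7 = 128
Usable = total - 2 (network and broadcast)
Usable hosts: 126


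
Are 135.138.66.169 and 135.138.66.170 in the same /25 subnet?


Mask: 255.255.255.128
135.138.66.169 AND mask = 135.138.66.128
135.138.66.170 AND mask = 135.138.66.128
Yes, same subnet (135.138.66.128)


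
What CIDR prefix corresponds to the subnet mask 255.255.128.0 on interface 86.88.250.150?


Binary: 11111111.11111111.10000000.00000000
Count leading 1s
Prefix: /17


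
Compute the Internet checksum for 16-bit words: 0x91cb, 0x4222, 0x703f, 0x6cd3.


Sum all words (with carry folding):
+ 0x91cb = 0x91cb
+ 0x4222 = 0xd3ed
+ 0x703f = 0x442d
+ 0x6cd3 = 0xb100
One's complement: ~0xb100
Checksum = 0x4eff


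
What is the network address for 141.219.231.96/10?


IP:   10001101.11011011.11100111.01100000
Mask: 11111111.11000000.00000000.00000000
AND operation:
Net:  10001101.11000000.00000000.00000000
Network: 141.192.0.0/10


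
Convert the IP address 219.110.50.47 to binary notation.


219 = 11011011
110 = 01101110
50 = 00110010
47 = 00101111
Binary: 11011011.01101110.00110010.00101111


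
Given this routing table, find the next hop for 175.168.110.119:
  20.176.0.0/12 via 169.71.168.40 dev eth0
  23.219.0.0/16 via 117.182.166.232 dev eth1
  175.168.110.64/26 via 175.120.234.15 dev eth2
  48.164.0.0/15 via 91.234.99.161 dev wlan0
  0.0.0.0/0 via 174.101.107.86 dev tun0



Longest prefix match for 175.168.110.119:
  /12 20.176.0.0: no
  /16 23.219.0.0: no
  /26 175.168.110.64: MATCH
  /15 48.164.0.0: no
  /0 0.0.0.0: MATCH
Selected: next-hop 175.120.234.15 via eth2 (matched /26)


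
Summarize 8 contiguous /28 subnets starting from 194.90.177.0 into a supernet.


Original prefix: /28
Number of subnets: 8 = 2^3
New prefix = 28 - 3 = 25
Supernet: 194.90.177.0/25


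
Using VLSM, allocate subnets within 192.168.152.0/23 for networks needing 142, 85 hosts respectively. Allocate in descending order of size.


142 hosts -> /24 (254 usable): 192.168.152.0/24
85 hosts -> /25 (126 usable): 192.168.153.0/25
Allocation: 192.168.152.0/24 (142 hosts, 254 usable); 192.168.153.0/25 (85 hosts, 126 usable)


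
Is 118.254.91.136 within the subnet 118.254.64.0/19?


Subnet network: 118.254.64.0
Test IP AND mask: 118.254.64.0
Yes, 118.254.91.136 is in 118.254.64.0/19


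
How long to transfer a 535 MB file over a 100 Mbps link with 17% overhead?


Effective throughput = 100 * (1 - 17/100) = 83 Mbps
File size in Mb = 535 * 8 = 4280 Mb
Time = 4280 / 83
Time = 51.5663 seconds


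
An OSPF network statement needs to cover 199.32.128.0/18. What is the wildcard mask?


Subnet mask: 255.255.192.0
Wildcard = 255.255.255.255 - subnet mask
255 - 255 = 0
255 - 255 = 0
255 - 192 = 63
255 - 0 = 255
Wildcard: 0.0.63.255


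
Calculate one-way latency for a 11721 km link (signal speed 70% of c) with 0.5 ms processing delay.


Speed = 0.7 * 3e5 km/s = 210000 km/s
Propagation delay = 11721 / 210000 = 0.0558 s = 55.8143 ms
Processing delay = 0.5 ms
Total one-way latency = 56.3143 ms


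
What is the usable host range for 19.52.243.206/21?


Network: 19.52.240.0
Broadcast: 19.52.247.255
First usable = network + 1
Last usable = broadcast - 1
Range: 19.52.240.1 to 19.52.247.254


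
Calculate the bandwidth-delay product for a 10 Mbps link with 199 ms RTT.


BDP = bandwidth * RTT
= 10 Mbps * 199 ms
= 10 * 1e6 * 199 / 1000 bits
= 1990000 bits
= 248750 bytes
= 242.9199 KB
BDP = 1990000 bits (248750 bytes)


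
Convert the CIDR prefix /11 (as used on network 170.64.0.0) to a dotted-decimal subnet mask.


/11 means 11 network bits, 21 host bits
Binary: 11111111111000000000000000000000
Mask: 255.224.0.0


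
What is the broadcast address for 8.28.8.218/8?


Network: 8.0.0.0/8
Host bits = 24
Set all host bits to 1:
Broadcast: 8.255.255.255


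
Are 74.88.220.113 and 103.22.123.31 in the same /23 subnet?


Mask: 255.255.254.0
74.88.220.113 AND mask = 74.88.220.0
103.22.123.31 AND mask = 103.22.122.0
No, different subnets (74.88.220.0 vs 103.22.122.0)


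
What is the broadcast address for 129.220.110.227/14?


Network: 129.220.0.0/14
Host bits = 18
Set all host bits to 1:
Broadcast: 129.223.255.255


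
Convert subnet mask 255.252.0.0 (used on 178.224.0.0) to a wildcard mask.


Subnet mask: 255.252.0.0
Wildcard = 255.255.255.255 - subnet mask
255 - 255 = 0
255 - 252 = 3
255 - 0 = 255
255 - 0 = 255
Wildcard: 0.3.255.255


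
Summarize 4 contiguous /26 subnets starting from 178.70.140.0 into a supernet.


Original prefix: /26
Number of subnets: 4 = 2^2
New prefix = 26 - 2 = 24
Supernet: 178.70.140.0/24


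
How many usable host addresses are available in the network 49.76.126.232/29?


Host bits = 32 - 29 = 3
Total addresses = 2^3 = 8
Usable = total - 2 (network and broadcast)
Usable hosts: 6


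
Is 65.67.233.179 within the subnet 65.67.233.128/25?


Subnet network: 65.67.233.128
Test IP AND mask: 65.67.233.128
Yes, 65.67.233.179 is in 65.67.233.128/25


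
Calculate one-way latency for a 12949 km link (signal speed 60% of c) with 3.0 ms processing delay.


Speed = 0.6 * 3e5 km/s = 180000 km/s
Propagation delay = 12949 / 180000 = 0.0719 s = 71.9389 ms
Processing delay = 3.0 ms
Total one-way latency = 74.9389 ms


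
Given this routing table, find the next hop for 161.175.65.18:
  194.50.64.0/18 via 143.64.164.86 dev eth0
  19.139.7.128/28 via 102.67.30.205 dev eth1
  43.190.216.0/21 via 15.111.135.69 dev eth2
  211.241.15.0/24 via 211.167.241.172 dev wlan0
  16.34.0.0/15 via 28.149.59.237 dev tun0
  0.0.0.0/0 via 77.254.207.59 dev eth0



Longest prefix match for 161.175.65.18:
  /18 194.50.64.0: no
  /28 19.139.7.128: no
  /21 43.190.216.0: no
  /24 211.241.15.0: no
  /15 16.34.0.0: no
  /0 0.0.0.0: MATCH
Selected: next-hop 77.254.207.59 via eth0 (matched /0)


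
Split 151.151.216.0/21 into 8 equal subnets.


New prefix = 21 + 3 = 24
Each subnet has 256 addresses
  151.151.216.0/24
  151.151.217.0/24
  151.151.218.0/24
  151.151.219.0/24
  151.151.220.0/24
  151.151.221.0/24
  151.151.222.0/24
  151.151.223.0/24
Subnets: 151.151.216.0/24, 151.151.217.0/24, 151.151.218.0/24, 151.151.219.0/24, 151.151.220.0/24, 151.151.221.0/24, 151.151.222.0/24, 151.151.223.0/24


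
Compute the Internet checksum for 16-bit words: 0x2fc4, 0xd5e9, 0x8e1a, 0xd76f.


Sum all words (with carry folding):
+ 0x2fc4 = 0x2fc4
+ 0xd5e9 = 0x05ae
+ 0x8e1a = 0x93c8
+ 0xd76f = 0x6b38
One's complement: ~0x6b38
Checksum = 0x94c7


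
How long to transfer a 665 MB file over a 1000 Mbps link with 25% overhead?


Effective throughput = 1000 * (1 - 25/100) = 750 Mbps
File size in Mb = 665 * 8 = 5320 Mb
Time = 5320 / 750
Time = 7.0933 seconds


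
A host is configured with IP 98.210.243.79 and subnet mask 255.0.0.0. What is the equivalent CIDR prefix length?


Binary: 11111111.00000000.00000000.00000000
Count leading 1s
Prefix: /8


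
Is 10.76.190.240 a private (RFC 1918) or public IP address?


RFC 1918 private ranges:
  10.0.0.0/8 (10.0.0.0 - 10.255.255.255)
  172.16.0.0/12 (172.16.0.0 - 172.31.255.255)
  192.168.0.0/16 (192.168.0.0 - 192.168.255.255)
Private (in 10.0.0.0/8)


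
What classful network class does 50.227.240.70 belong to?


First octet: 50
Binary: 00110010
0xxxxxxx -> Class A (1-126)
Class A, default mask 255.0.0.0 (/8)


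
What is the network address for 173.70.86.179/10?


IP:   10101101.01000110.01010110.10110011
Mask: 11111111.11000000.00000000.00000000
AND operation:
Net:  10101101.01000000.00000000.00000000
Network: 173.64.0.0/10


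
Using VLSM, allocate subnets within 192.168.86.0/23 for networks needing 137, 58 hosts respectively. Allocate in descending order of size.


137 hosts -> /24 (254 usable): 192.168.86.0/24
58 hosts -> /26 (62 usable): 192.168.87.0/26
Allocation: 192.168.86.0/24 (137 hosts, 254 usable); 192.168.87.0/26 (58 hosts, 62 usable)


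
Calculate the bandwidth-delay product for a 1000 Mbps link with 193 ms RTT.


BDP = bandwidth * RTT
= 1000 Mbps * 193 ms
= 1000 * 1e6 * 193 / 1000 bits
= 193000000 bits
= 24125000 bytes
= 23559.5703 KB
BDP = 193000000 bits (24125000 bytes)


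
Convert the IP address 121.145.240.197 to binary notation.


121 = 01111001
145 = 10010001
240 = 11110000
197 = 11000101
Binary: 01111001.10010001.11110000.11000101


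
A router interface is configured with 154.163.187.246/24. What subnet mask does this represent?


/24 means 24 network bits, 8 host bits
Binary: 11111111111111111111111100000000
Mask: 255.255.255.0


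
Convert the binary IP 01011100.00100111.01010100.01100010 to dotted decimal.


01011100 = 92
00100111 = 39
01010100 = 84
01100010 = 98
IP: 92.39.84.98


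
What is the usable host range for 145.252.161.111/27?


Network: 145.252.161.96
Broadcast: 145.252.161.127
First usable = network + 1
Last usable = broadcast - 1
Range: 145.252.161.97 to 145.252.161.126


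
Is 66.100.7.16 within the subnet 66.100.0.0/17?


Subnet network: 66.100.0.0
Test IP AND mask: 66.100.0.0
Yes, 66.100.7.16 is in 66.100.0.0/17


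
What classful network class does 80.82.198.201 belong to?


First octet: 80
Binary: 01010000
0xxxxxxx -> Class A (1-126)
Class A, default mask 255.0.0.0 (/8)


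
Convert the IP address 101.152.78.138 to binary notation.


101 = 01100101
152 = 10011000
78 = 01001110
138 = 10001010
Binary: 01100101.10011000.01001110.10001010


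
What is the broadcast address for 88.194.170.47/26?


Network: 88.194.170.0/26
Host bits = 6
Set all host bits to 1:
Broadcast: 88.194.170.63


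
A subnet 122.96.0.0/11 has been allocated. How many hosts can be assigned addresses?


Host bits = 32 - 11 = 21
Total addresses = 2^21 = 2097152
Usable = total - 2 (network and broadcast)
Usable hosts: 2097150


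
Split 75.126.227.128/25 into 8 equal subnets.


New prefix = 25 + 3 = 28
Each subnet has 16 addresses
  75.126.227.128/28
  75.126.227.144/28
  75.126.227.160/28
  75.126.227.176/28
  75.126.227.192/28
  75.126.227.208/28
  75.126.227.224/28
  75.126.227.240/28
Subnets: 75.126.227.128/28, 75.126.227.144/28, 75.126.227.160/28, 75.126.227.176/28, 75.126.227.192/28, 75.126.227.208/28, 75.126.227.224/28, 75.126.227.240/28


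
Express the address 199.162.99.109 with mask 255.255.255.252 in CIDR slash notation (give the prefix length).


Binary: 11111111.11111111.11111111.11111100
Count leading 1s
Prefix: /30


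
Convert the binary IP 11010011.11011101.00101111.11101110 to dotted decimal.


11010011 = 211
11011101 = 221
00101111 = 47
11101110 = 238
IP: 211.221.47.238


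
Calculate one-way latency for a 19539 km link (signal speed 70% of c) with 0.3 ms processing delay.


Speed = 0.7 * 3e5 km/s = 210000 km/s
Propagation delay = 19539 / 210000 = 0.093 s = 93.0429 ms
Processing delay = 0.3 ms
Total one-way latency = 93.3429 ms


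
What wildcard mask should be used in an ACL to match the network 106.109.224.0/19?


Subnet mask: 255.255.224.0
Wildcard = 255.255.255.255 - subnet mask
255 - 255 = 0
255 - 255 = 0
255 - 224 = 31
255 - 0 = 255
Wildcard: 0.0.31.255


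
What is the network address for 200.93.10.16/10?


IP:   11001000.01011101.00001010.00010000
Mask: 11111111.11000000.00000000.00000000
AND operation:
Net:  11001000.01000000.00000000.00000000
Network: 200.64.0.0/10


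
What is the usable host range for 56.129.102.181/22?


Network: 56.129.100.0
Broadcast: 56.129.103.255
First usable = network + 1
Last usable = broadcast - 1
Range: 56.129.100.1 to 56.129.103.254


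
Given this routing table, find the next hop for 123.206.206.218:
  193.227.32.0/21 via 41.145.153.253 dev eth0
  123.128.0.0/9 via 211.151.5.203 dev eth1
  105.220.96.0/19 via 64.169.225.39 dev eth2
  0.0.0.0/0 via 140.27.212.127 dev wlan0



Longest prefix match for 123.206.206.218:
  /21 193.227.32.0: no
  /9 123.128.0.0: MATCH
  /19 105.220.96.0: no
  /0 0.0.0.0: MATCH
Selected: next-hop 211.151.5.203 via eth1 (matched /9)


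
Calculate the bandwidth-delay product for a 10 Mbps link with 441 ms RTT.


BDP = bandwidth * RTT
= 10 Mbps * 441 ms
= 10 * 1e6 * 441 / 1000 bits
= 4410000 bits
= 551250 bytes
= 538.3301 KB
BDP = 4410000 bits (551250 bytes)


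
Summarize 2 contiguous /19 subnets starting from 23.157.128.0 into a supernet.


Original prefix: /19
Number of subnets: 2 = 2^1
New prefix = 19 - 1 = 18
Supernet: 23.157.128.0/18


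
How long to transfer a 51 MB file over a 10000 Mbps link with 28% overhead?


Effective throughput = 10000 * (1 - 28/100) = 7200 Mbps
File size in Mb = 51 * 8 = 408 Mb
Time = 408 / 7200
Time = 0.0567 seconds


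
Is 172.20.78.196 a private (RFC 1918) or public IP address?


RFC 1918 private ranges:
  10.0.0.0/8 (10.0.0.0 - 10.255.255.255)
  172.16.0.0/12 (172.16.0.0 - 172.31.255.255)
  192.168.0.0/16 (192.168.0.0 - 192.168.255.255)
Private (in 172.16.0.0/12)


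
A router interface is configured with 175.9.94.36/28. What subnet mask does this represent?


/28 means 28 network bits, 4 host bits
Binary: 11111111111111111111111111110000
Mask: 255.255.255.240


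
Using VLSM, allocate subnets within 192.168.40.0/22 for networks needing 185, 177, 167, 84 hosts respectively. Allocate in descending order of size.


185 hosts -> /24 (254 usable): 192.168.40.0/24
177 hosts -> /24 (254 usable): 192.168.41.0/24
167 hosts -> /24 (254 usable): 192.168.42.0/24
84 hosts -> /25 (126 usable): 192.168.43.0/25
Allocation: 192.168.40.0/24 (185 hosts, 254 usable); 192.168.41.0/24 (177 hosts, 254 usable); 192.168.42.0/24 (167 hosts, 254 usable); 192.168.43.0/25 (84 hosts, 126 usable)


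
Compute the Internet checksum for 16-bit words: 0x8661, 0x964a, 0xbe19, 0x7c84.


Sum all words (with carry folding):
+ 0x8661 = 0x8661
+ 0x964a = 0x1cac
+ 0xbe19 = 0xdac5
+ 0x7c84 = 0x574a
One's complement: ~0x574a
Checksum = 0xa8b5


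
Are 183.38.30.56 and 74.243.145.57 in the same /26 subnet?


Mask: 255.255.255.192
183.38.30.56 AND mask = 183.38.30.0
74.243.145.57 AND mask = 74.243.145.0
No, different subnets (183.38.30.0 vs 74.243.145.0)


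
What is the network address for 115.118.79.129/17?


IP:   01110011.01110110.01001111.10000001
Mask: 11111111.11111111.10000000.00000000
AND operation:
Net:  01110011.01110110.00000000.00000000
Network: 115.118.0.0/17


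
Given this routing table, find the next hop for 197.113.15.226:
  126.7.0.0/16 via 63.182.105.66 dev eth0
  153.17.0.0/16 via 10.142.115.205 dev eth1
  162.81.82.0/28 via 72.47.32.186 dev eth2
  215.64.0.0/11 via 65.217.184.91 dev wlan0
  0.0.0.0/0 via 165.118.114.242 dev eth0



Longest prefix match for 197.113.15.226:
  /16 126.7.0.0: no
  /16 153.17.0.0: no
  /28 162.81.82.0: no
  /11 215.64.0.0: no
  /0 0.0.0.0: MATCH
Selected: next-hop 165.118.114.242 via eth0 (matched /0)


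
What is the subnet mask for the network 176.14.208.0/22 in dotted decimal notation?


/22 means 22 network bits, 10 host bits
Binary: 11111111111111111111110000000000
Mask: 255.255.252.0


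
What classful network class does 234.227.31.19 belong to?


First octet: 234
Binary: 11101010
1110xxxx -> Class D (224-239)
Class D (multicast), default mask N/A


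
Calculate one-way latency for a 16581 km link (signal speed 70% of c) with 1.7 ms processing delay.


Speed = 0.7 * 3e5 km/s = 210000 km/s
Propagation delay = 16581 / 210000 = 0.079 s = 78.9571 ms
Processing delay = 1.7 ms
Total one-way latency = 80.6571 ms


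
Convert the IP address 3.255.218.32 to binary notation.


3 = 00000011
255 = 11111111
218 = 11011010
32 = 00100000
Binary: 00000011.11111111.11011010.00100000


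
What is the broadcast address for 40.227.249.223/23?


Network: 40.227.248.0/23
Host bits = 9
Set all host bits to 1:
Broadcast: 40.227.249.255


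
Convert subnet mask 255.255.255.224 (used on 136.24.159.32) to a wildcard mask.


Subnet mask: 255.255.255.224
Wildcard = 255.255.255.255 - subnet mask
255 - 255 = 0
255 - 255 = 0
255 - 255 = 0
255 - 224 = 31
Wildcard: 0.0.0.31


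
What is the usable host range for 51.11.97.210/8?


Network: 51.0.0.0
Broadcast: 51.255.255.255
First usable = network + 1
Last usable = broadcast - 1
Range: 51.0.0.1 to 51.255.255.254


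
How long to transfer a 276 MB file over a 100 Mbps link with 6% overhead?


Effective throughput = 100 * (1 - 6/100) = 94 Mbps
File size in Mb = 276 * 8 = 2208 Mb
Time = 2208 / 94
Time = 23.4894 seconds


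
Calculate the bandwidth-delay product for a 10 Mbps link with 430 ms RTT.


BDP = bandwidth * RTT
= 10 Mbps * 430 ms
= 10 * 1e6 * 430 / 1000 bits
= 4300000 bits
= 537500 bytes
= 524.9023 KB
BDP = 4300000 bits (537500 bytes)


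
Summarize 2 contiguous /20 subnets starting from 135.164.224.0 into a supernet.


Original prefix: /20
Number of subnets: 2 = 2^1
New prefix = 20 - 1 = 19
Supernet: 135.164.224.0/19


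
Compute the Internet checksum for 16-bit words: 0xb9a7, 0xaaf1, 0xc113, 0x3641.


Sum all words (with carry folding):
+ 0xb9a7 = 0xb9a7
+ 0xaaf1 = 0x6499
+ 0xc113 = 0x25ad
+ 0x3641 = 0x5bee
One's complement: ~0x5bee
Checksum = 0xa411


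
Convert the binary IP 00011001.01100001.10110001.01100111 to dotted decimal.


00011001 = 25
01100001 = 97
10110001 = 177
01100111 = 103
IP: 25.97.177.103


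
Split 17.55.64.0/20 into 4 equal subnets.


New prefix = 20 + 2 = 22
Each subnet has 1024 addresses
  17.55.64.0/22
  17.55.68.0/22
  17.55.72.0/22
  17.55.76.0/22
Subnets: 17.55.64.0/22, 17.55.68.0/22, 17.55.72.0/22, 17.55.76.0/22


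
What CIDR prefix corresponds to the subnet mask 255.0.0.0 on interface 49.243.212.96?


Binary: 11111111.00000000.00000000.00000000
Count leading 1s
Prefix: /8


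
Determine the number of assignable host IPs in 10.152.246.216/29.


Host bits = 32 - 29 = 3
Total addresses = 2^3 = 8
Usable = total - 2 (network and broadcast)
Usable hosts: 6


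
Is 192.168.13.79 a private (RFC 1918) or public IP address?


RFC 1918 private ranges:
  10.0.0.0/8 (10.0.0.0 - 10.255.255.255)
  172.16.0.0/12 (172.16.0.0 - 172.31.255.255)
  192.168.0.0/16 (192.168.0.0 - 192.168.255.255)
Private (in 192.168.0.0/16)


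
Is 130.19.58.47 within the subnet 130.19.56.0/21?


Subnet network: 130.19.56.0
Test IP AND mask: 130.19.56.0
Yes, 130.19.58.47 is in 130.19.56.0/21


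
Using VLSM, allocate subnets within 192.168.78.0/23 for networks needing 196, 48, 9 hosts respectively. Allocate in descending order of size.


196 hosts -> /24 (254 usable): 192.168.78.0/24
48 hosts -> /26 (62 usable): 192.168.79.0/26
9 hosts -> /28 (14 usable): 192.168.79.64/28
Allocation: 192.168.78.0/24 (196 hosts, 254 usable); 192.168.79.0/26 (48 hosts, 62 usable); 192.168.79.64/28 (9 hosts, 14 usable)


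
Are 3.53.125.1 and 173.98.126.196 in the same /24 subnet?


Mask: 255.255.255.0
3.53.125.1 AND mask = 3.53.125.0
173.98.126.196 AND mask = 173.98.126.0
No, different subnets (3.53.125.0 vs 173.98.126.0)


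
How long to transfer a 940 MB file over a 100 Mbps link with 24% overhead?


Effective throughput = 100 * (1 - 24/100) = 76 Mbps
File size in Mb = 940 * 8 = 7520 Mb
Time = 7520 / 76
Time = 98.9474 seconds


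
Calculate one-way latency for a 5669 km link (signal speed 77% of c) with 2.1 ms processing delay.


Speed = 0.77 * 3e5 km/s = 231000 km/s
Propagation delay = 5669 / 231000 = 0.0245 s = 24.5411 ms
Processing delay = 2.1 ms
Total one-way latency = 26.6411 ms


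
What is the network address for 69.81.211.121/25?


IP:   01000101.01010001.11010011.01111001
Mask: 11111111.11111111.11111111.10000000
AND operation:
Net:  01000101.01010001.11010011.00000000
Network: 69.81.211.0/25


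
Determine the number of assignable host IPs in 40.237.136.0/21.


Host bits = 32 - 21 = 11
Total addresses = 2^11 = 2048
Usable = total - 2 (network and broadcast)
Usable hosts: 2046


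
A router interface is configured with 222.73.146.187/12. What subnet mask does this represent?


/12 means 12 network bits, 20 host bits
Binary: 11111111111100000000000000000000
Mask: 255.240.0.0


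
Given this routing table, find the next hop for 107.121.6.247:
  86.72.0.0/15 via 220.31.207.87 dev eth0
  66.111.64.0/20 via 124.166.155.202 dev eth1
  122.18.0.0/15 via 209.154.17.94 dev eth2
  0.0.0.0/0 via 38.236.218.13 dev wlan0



Longest prefix match for 107.121.6.247:
  /15 86.72.0.0: no
  /20 66.111.64.0: no
  /15 122.18.0.0: no
  /0 0.0.0.0: MATCH
Selected: next-hop 38.236.218.13 via wlan0 (matched /0)


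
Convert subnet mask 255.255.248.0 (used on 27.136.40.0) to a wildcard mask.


Subnet mask: 255.255.248.0
Wildcard = 255.255.255.255 - subnet mask
255 - 255 = 0
255 - 255 = 0
255 - 248 = 7
255 - 0 = 255
Wildcard: 0.0.7.255


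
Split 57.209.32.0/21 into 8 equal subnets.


New prefix = 21 + 3 = 24
Each subnet has 256 addresses
  57.209.32.0/24
  57.209.33.0/24
  57.209.34.0/24
  57.209.35.0/24
  57.209.36.0/24
  57.209.37.0/24
  57.209.38.0/24
  57.209.39.0/24
Subnets: 57.209.32.0/24, 57.209.33.0/24, 57.209.34.0/24, 57.209.35.0/24, 57.209.36.0/24, 57.209.37.0/24, 57.209.38.0/24, 57.209.39.0/24


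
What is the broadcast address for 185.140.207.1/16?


Network: 185.140.0.0/16
Host bits = 16
Set all host bits to 1:
Broadcast: 185.140.255.255


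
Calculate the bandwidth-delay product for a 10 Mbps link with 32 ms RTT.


BDP = bandwidth * RTT
= 10 Mbps * 32 ms
= 10 * 1e6 * 32 / 1000 bits
= 320000 bits
= 40000 bytes
= 39.0625 KB
BDP = 320000 bits (40000 bytes)


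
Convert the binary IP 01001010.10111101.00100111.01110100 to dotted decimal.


01001010 = 74
10111101 = 189
00100111 = 39
01110100 = 116
IP: 74.189.39.116


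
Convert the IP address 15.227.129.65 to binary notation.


15 = 00001111
227 = 11100011
129 = 10000001
65 = 01000001
Binary: 00001111.11100011.10000001.01000001


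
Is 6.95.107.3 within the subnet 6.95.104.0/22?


Subnet network: 6.95.104.0
Test IP AND mask: 6.95.104.0
Yes, 6.95.107.3 is in 6.95.104.0/22


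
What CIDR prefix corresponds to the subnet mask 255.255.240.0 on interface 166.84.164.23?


Binary: 11111111.11111111.11110000.00000000
Count leading 1s
Prefix: /20


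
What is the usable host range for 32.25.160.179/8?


Network: 32.0.0.0
Broadcast: 32.255.255.255
First usable = network + 1
Last usable = broadcast - 1
Range: 32.0.0.1 to 32.255.255.254


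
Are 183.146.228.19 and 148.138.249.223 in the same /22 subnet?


Mask: 255.255.252.0
183.146.228.19 AND mask = 183.146.228.0
148.138.249.223 AND mask = 148.138.248.0
No, different subnets (183.146.228.0 vs 148.138.248.0)


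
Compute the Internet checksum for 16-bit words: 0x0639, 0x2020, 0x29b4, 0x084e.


Sum all words (with carry folding):
+ 0x0639 = 0x0639
+ 0x2020 = 0x2659
+ 0x29b4 = 0x500d
+ 0x084e = 0x585b
One's complement: ~0x585b
Checksum = 0xa7a4


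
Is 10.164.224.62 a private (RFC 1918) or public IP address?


RFC 1918 private ranges:
  10.0.0.0/8 (10.0.0.0 - 10.255.255.255)
  172.16.0.0/12 (172.16.0.0 - 172.31.255.255)
  192.168.0.0/16 (192.168.0.0 - 192.168.255.255)
Private (in 10.0.0.0/8)


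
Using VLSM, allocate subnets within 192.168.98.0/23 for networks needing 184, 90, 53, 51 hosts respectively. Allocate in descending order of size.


184 hosts -> /24 (254 usable): 192.168.98.0/24
90 hosts -> /25 (126 usable): 192.168.99.0/25
53 hosts -> /26 (62 usable): 192.168.99.128/26
51 hosts -> /26 (62 usable): 192.168.99.192/26
Allocation: 192.168.98.0/24 (184 hosts, 254 usable); 192.168.99.0/25 (90 hosts, 126 usable); 192.168.99.128/26 (53 hosts, 62 usable); 192.168.99.192/26 (51 hosts, 62 usable)


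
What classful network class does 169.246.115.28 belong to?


First octet: 169
Binary: 10101001
10xxxxxx -> Class B (128-191)
Class B, default mask 255.255.0.0 (/16)


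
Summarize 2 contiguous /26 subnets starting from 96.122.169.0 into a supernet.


Original prefix: /26
Number of subnets: 2 = 2^1
New prefix = 26 - 1 = 25
Supernet: 96.122.169.0/25


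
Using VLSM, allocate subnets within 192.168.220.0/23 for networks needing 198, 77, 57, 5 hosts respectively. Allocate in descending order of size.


198 hosts -> /24 (254 usable): 192.168.220.0/24
77 hosts -> /25 (126 usable): 192.168.221.0/25
57 hosts -> /26 (62 usable): 192.168.221.128/26
5 hosts -> /29 (6 usable): 192.168.221.192/29
Allocation: 192.168.220.0/24 (198 hosts, 254 usable); 192.168.221.0/25 (77 hosts, 126 usable); 192.168.221.128/26 (57 hosts, 62 usable); 192.168.221.192/29 (5 hosts, 6 usable)


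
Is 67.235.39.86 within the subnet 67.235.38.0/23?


Subnet network: 67.235.38.0
Test IP AND mask: 67.235.38.0
Yes, 67.235.39.86 is in 67.235.38.0/23


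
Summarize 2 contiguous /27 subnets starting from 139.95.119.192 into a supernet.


Original prefix: /27
Number of subnets: 2 = 2^1
New prefix = 27 - 1 = 26
Supernet: 139.95.119.192/26


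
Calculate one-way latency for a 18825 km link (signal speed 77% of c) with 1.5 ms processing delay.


Speed = 0.77 * 3e5 km/s = 231000 km/s
Propagation delay = 18825 / 231000 = 0.0815 s = 81.4935 ms
Processing delay = 1.5 ms
Total one-way latency = 82.9935 ms


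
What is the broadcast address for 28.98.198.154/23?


Network: 28.98.198.0/23
Host bits = 9
Set all host bits to 1:
Broadcast: 28.98.199.255


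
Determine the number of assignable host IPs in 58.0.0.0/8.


Host bits = 32 - 8 = 24
Total addresses = 2^24 = 16777216
Usable = total - 2 (network and broadcast)
Usable hosts: 16777214


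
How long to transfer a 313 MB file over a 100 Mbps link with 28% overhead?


Effective throughput = 100 * (1 - 28/100) = 72 Mbps
File size in Mb = 313 * 8 = 2504 Mb
Time = 2504 / 72
Time = 34.7778 seconds


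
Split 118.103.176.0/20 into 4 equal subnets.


New prefix = 20 + 2 = 22
Each subnet has 1024 addresses
  118.103.176.0/22
  118.103.180.0/22
  118.103.184.0/22
  118.103.188.0/22
Subnets: 118.103.176.0/22, 118.103.180.0/22, 118.103.184.0/22, 118.103.188.0/22


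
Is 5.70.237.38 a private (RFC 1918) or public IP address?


RFC 1918 private ranges:
  10.0.0.0/8 (10.0.0.0 - 10.255.255.255)
  172.16.0.0/12 (172.16.0.0 - 172.31.255.255)
  192.168.0.0/16 (192.168.0.0 - 192.168.255.255)
Public (not in any RFC 1918 range)


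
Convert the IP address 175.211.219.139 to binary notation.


175 = 10101111
211 = 11010011
219 = 11011011
139 = 10001011
Binary: 10101111.11010011.11011011.10001011


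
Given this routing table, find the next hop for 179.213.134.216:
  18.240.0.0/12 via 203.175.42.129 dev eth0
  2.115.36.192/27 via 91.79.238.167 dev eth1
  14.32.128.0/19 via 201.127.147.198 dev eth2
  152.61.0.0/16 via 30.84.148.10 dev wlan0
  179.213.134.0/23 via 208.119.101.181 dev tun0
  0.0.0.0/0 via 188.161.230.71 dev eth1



Longest prefix match for 179.213.134.216:
  /12 18.240.0.0: no
  /27 2.115.36.192: no
  /19 14.32.128.0: no
  /16 152.61.0.0: no
  /23 179.213.134.0: MATCH
  /0 0.0.0.0: MATCH
Selected: next-hop 208.119.101.181 via tun0 (matched /23)


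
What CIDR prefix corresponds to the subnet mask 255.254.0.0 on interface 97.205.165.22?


Binary: 11111111.11111110.00000000.00000000
Count leading 1s
Prefix: /15


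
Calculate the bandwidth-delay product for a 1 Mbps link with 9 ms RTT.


BDP = bandwidth * RTT
= 1 Mbps * 9 ms
= 1 * 1e6 * 9 / 1000 bits
= 9000 bits
= 1125 bytes
= 1.0986 KB
BDP = 9000 bits (1125 bytes)


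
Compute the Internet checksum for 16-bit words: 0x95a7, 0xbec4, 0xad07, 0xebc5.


Sum all words (with carry folding):
+ 0x95a7 = 0x95a7
+ 0xbec4 = 0x546c
+ 0xad07 = 0x0174
+ 0xebc5 = 0xed39
One's complement: ~0xed39
Checksum = 0x12c6


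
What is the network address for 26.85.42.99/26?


IP:   00011010.01010101.00101010.01100011
Mask: 11111111.11111111.11111111.11000000
AND operation:
Net:  00011010.01010101.00101010.01000000
Network: 26.85.42.64/26


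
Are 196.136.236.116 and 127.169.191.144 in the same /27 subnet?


Mask: 255.255.255.224
196.136.236.116 AND mask = 196.136.236.96
127.169.191.144 AND mask = 127.169.191.128
No, different subnets (196.136.236.96 vs 127.169.191.128)


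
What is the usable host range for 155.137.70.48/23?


Network: 155.137.70.0
Broadcast: 155.137.71.255
First usable = network + 1
Last usable = broadcast - 1
Range: 155.137.70.1 to 155.137.71.254


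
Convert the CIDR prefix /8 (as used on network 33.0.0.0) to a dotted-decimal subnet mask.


/8 means 8 network bits, 24 host bits
Binary: 11111111000000000000000000000000
Mask: 255.0.0.0


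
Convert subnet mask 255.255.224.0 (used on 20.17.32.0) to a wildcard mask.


Subnet mask: 255.255.224.0
Wildcard = 255.255.255.255 - subnet mask
255 - 255 = 0
255 - 255 = 0
255 - 224 = 31
255 - 0 = 255
Wildcard: 0.0.31.255


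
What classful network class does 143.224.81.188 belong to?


First octet: 143
Binary: 10001111
10xxxxxx -> Class B (128-191)
Class B, default mask 255.255.0.0 (/16)


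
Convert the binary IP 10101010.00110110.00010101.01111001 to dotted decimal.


10101010 = 170
00110110 = 54
00010101 = 21
01111001 = 121
IP: 170.54.21.121


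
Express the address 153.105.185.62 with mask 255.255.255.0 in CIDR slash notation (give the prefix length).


Binary: 11111111.11111111.11111111.00000000
Count leading 1s
Prefix: /24


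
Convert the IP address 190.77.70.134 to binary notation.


190 = 10111110
77 = 01001101
70 = 01000110
134 = 10000110
Binary: 10111110.01001101.01000110.10000110


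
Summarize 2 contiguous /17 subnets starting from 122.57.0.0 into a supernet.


Original prefix: /17
Number of subnets: 2 = 2^1
New prefix = 17 - 1 = 16
Supernet: 122.57.0.0/16


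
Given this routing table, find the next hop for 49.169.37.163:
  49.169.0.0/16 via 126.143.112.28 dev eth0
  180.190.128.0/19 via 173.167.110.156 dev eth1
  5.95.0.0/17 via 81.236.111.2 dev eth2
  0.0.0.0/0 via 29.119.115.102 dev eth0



Longest prefix match for 49.169.37.163:
  /16 49.169.0.0: MATCH
  /19 180.190.128.0: no
  /17 5.95.0.0: no
  /0 0.0.0.0: MATCH
Selected: next-hop 126.143.112.28 via eth0 (matched /16)


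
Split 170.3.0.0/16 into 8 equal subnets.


New prefix = 16 + 3 = 19
Each subnet has 8192 addresses
  170.3.0.0/19
  170.3.32.0/19
  170.3.64.0/19
  170.3.96.0/19
  170.3.128.0/19
  170.3.160.0/19
  170.3.192.0/19
  170.3.224.0/19
Subnets: 170.3.0.0/19, 170.3.32.0/19, 170.3.64.0/19, 170.3.96.0/19, 170.3.128.0/19, 170.3.160.0/19, 170.3.192.0/19, 170.3.224.0/19


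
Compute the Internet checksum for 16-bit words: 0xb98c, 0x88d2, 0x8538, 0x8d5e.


Sum all words (with carry folding):
+ 0xb98c = 0xb98c
+ 0x88d2 = 0x425f
+ 0x8538 = 0xc797
+ 0x8d5e = 0x54f6
One's complement: ~0x54f6
Checksum = 0xab09


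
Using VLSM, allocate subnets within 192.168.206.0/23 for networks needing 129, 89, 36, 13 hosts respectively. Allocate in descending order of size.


129 hosts -> /24 (254 usable): 192.168.206.0/24
89 hosts -> /25 (126 usable): 192.168.207.0/25
36 hosts -> /26 (62 usable): 192.168.207.128/26
13 hosts -> /28 (14 usable): 192.168.207.192/28
Allocation: 192.168.206.0/24 (129 hosts, 254 usable); 192.168.207.0/25 (89 hosts, 126 usable); 192.168.207.128/26 (36 hosts, 62 usable); 192.168.207.192/28 (13 hosts, 14 usable)
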